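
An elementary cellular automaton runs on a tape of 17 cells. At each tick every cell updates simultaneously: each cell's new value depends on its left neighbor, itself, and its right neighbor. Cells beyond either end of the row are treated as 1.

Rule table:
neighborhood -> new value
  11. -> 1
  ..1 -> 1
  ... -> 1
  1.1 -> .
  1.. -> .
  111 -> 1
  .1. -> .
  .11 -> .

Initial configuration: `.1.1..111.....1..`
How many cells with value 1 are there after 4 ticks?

.....1.11.1111..1
.1111...1..111.1.
..111.11..1.11...
.1.11..1.1...1.11
count of 1: 8

8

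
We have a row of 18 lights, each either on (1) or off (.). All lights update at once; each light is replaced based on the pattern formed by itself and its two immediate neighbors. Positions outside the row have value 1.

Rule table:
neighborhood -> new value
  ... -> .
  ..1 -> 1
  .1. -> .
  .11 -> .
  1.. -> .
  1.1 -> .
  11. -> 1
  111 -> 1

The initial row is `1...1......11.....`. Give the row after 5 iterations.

1..1......1.1....1
1.1......1......1.
1.......1......1..
1......1......1..1
1.....1......1..1.

1.....1......1..1.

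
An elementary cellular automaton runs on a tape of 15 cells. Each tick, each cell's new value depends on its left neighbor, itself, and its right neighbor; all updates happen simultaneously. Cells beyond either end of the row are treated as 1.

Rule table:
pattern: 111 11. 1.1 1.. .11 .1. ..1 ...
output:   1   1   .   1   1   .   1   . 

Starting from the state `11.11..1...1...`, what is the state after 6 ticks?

11.1111111.1111

11.1111.1.1.1.1
11.1111.......1
11.11111.....11
11.111111...111
11.1111111.1111
11.1111111.1111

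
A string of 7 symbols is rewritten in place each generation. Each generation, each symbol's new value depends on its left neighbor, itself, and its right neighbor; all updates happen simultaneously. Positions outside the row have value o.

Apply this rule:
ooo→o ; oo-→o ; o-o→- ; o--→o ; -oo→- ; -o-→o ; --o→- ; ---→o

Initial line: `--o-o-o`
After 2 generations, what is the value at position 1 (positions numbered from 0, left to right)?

o-o-o--
o-o-oo-
position 1 holds -

-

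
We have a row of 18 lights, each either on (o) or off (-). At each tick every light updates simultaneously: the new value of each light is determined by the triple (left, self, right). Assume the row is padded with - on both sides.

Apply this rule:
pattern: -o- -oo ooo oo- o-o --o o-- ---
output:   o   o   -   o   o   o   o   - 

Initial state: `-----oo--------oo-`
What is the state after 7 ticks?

----oooo------oooo
---oo--oo----oo--o
--oooooooo--oooooo
-oo------oooo----o
oooo----oo--oo--oo
o--oo--ooooooooooo
oooooooo---------o

oooooooo---------o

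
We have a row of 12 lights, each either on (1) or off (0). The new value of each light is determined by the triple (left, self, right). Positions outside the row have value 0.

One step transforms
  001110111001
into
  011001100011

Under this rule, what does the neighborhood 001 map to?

At position 1 the neighborhood is 001; the next row has 1 there.

1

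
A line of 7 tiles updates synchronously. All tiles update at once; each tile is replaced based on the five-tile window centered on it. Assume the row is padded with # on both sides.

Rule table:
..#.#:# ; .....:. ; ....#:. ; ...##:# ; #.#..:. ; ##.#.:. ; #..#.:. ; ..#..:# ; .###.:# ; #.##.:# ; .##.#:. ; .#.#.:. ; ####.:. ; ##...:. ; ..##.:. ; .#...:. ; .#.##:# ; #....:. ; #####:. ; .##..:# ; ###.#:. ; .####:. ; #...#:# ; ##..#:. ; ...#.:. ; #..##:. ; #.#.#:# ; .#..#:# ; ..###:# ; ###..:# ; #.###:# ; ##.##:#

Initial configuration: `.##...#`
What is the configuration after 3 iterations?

iteration 1: ###.###
iteration 2: ...##..
iteration 3: .##.#..

.##.#..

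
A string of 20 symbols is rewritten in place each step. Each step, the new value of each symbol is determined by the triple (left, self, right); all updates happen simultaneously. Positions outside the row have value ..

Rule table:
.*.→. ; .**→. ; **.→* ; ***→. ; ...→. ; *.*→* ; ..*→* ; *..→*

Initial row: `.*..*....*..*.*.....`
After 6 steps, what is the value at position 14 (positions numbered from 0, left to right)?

.

*.**.*..*.**.*.*....
.*.**.**.*.**.*.*...
*.*.**.**.*.**.*.*..
.*.*.**.**.*.**.*.*.
*.*.*.**.**.*.**.*.*
.*.*.*.**.**.*.**.*.
position 14 holds .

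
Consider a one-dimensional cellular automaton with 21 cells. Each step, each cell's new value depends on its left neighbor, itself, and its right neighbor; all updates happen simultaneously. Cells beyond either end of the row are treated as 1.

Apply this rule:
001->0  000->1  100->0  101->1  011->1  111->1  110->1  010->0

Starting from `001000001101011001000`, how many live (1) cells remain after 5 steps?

000011101110111000010
011011111111111011001
111111111111111111001
111111111111111111001  (fixed point — unchanged through step 5)
count of 1: 19

19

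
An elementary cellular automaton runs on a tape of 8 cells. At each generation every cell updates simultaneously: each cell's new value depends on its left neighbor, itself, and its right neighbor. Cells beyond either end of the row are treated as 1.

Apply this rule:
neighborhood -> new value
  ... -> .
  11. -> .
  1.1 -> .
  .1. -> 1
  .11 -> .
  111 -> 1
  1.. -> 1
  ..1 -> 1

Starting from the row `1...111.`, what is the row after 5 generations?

.1..1...

generation 1: .1.1.1..
generation 2: .1.1.111
generation 3: .1.1..11
generation 4: .1.111.1
generation 5: .1..1...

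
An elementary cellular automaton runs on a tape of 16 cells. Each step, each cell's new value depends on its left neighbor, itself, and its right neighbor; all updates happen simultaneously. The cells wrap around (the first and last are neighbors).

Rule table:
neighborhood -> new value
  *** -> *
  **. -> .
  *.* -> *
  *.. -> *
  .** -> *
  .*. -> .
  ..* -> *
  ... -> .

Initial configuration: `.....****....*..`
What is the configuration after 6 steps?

step 1: ....****.*..*.*.
step 2: ...****.*.**.*.*
step 3: *.****.*.**.*.*.
step 4: .****.*.**.*.*.*
step 5: ****.*.**.*.*.*.
step 6: ***.*.**.*.*.*.*

***.*.**.*.*.*.*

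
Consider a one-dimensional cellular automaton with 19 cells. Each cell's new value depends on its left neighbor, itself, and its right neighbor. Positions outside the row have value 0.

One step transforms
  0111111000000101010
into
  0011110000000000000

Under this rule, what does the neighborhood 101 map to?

0

At position 14 the neighborhood is 101; the next row has 0 there.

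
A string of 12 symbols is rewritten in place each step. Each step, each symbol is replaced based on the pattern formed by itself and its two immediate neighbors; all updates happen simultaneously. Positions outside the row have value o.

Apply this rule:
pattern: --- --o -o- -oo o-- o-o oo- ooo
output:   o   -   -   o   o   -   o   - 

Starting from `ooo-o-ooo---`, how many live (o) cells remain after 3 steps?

--o---o-ooo-
o--oo---o-o-
oo-oooo-----
count of o: 6

6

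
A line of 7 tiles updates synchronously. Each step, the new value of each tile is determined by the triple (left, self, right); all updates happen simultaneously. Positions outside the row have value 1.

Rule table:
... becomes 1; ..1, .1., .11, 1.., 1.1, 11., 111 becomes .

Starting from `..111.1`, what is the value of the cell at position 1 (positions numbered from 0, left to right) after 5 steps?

.......
.11111.
.......  (repeats step 1; period 2)
step 5: .......
position 1 holds .

.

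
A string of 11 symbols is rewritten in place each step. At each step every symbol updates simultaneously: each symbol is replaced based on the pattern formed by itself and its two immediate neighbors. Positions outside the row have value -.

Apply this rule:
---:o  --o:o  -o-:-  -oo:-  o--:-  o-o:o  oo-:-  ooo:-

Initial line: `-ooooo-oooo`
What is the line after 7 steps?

step 1: o-----o----
step 2: --oooo--ooo
step 3: oo-----o---
step 4: ---oooo--oo
step 5: ooo-----o--
step 6: ----oooo--o
step 7: oooo-----o-

oooo-----o-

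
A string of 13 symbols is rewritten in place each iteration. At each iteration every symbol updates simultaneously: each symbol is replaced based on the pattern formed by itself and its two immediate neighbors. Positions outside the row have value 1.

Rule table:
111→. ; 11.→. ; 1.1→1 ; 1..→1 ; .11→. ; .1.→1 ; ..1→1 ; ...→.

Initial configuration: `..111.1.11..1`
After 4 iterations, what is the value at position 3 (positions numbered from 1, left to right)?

.

11...111..11.
..1.1...11..1
111111.1..11.
......1111..1
position 3 holds .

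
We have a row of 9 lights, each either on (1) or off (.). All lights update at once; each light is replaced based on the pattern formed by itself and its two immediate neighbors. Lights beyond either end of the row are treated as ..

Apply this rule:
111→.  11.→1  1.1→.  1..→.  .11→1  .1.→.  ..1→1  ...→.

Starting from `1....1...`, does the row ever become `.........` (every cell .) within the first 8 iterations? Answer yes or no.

yes

iteration 1: ....1....
iteration 2: ...1.....
iteration 3: ..1......
iteration 4: .1.......
iteration 5: 1........
iteration 6: .........
all cells are . at iteration 6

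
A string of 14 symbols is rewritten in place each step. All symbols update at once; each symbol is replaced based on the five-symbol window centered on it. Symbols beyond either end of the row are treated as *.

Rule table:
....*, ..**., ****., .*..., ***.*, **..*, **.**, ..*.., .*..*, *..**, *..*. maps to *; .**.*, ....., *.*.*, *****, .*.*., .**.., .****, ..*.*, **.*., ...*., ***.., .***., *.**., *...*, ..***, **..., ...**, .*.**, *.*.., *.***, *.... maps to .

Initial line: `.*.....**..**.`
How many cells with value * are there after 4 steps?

3

..*..*.*.***.*
*****......**.
...*.....*.*.*
...**..*......
count of *: 3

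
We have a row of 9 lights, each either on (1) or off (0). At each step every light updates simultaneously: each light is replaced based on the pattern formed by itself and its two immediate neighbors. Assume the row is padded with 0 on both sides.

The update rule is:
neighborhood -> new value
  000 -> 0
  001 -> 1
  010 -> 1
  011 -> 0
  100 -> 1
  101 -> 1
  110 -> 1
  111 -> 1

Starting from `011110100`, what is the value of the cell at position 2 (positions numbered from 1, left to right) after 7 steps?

101111110
110111111
011011111
101101111
110110111
011011011
101101101
position 2 holds 0

0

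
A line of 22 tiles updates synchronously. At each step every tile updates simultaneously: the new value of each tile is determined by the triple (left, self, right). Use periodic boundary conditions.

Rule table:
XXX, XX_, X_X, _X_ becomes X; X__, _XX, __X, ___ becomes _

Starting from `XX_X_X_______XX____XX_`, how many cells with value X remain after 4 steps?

_XXXXX________X_____XX
X_XXXX________X______X
XX_XXX________X_______
_XX_XX________X_______
count of X: 5

5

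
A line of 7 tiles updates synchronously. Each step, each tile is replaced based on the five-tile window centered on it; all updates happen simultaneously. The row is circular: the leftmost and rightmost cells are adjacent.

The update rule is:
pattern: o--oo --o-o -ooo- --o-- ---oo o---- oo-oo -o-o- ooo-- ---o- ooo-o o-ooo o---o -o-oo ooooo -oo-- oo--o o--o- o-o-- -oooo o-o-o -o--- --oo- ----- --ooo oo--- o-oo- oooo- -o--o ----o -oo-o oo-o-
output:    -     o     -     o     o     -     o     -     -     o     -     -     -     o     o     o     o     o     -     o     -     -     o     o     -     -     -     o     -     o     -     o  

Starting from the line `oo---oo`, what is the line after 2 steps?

o---o-o
o--ooo-

o--ooo-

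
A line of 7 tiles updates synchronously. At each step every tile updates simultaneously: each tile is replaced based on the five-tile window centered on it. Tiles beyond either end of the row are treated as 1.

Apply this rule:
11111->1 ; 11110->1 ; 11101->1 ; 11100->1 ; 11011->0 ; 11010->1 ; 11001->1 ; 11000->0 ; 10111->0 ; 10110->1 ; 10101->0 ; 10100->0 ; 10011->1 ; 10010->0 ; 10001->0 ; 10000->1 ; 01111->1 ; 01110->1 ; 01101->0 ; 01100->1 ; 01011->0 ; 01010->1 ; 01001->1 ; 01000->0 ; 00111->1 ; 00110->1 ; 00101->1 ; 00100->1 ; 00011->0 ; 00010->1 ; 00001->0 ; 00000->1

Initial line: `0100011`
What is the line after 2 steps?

1000011
1010011

1010011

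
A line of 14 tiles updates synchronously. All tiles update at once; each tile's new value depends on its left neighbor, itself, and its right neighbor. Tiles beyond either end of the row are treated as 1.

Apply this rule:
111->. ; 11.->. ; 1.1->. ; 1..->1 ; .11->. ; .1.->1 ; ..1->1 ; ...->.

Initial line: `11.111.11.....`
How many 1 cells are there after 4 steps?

7

step 1: .........1...1
step 2: 1.......111.1.
step 3: .1.....1....1.
step 4: .11...111..11.
count of 1: 7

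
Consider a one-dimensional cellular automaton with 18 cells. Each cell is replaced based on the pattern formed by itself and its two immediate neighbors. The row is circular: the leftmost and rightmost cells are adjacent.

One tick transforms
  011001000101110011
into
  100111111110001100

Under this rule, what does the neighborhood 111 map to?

At position 12 the neighborhood is 111; the next row has 0 there.

0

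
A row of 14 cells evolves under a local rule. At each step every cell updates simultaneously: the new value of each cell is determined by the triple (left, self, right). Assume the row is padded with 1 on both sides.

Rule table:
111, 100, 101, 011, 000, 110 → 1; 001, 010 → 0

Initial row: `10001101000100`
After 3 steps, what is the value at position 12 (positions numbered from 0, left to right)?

0

11101110110010
11111111111001
11111111111101
position 12 holds 0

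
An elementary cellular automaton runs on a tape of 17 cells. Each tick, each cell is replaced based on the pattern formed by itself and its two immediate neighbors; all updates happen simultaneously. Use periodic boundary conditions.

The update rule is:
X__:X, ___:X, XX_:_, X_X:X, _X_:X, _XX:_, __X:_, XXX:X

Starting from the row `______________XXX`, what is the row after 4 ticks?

XX_XXXXXXX_X_X_X_

XXXXXXXXXXXXX__X_
_XXXXXXXXXXX_X_XX
X_XXXXXXXXX_XXX__
XX_XXXXXXX_X_X_X_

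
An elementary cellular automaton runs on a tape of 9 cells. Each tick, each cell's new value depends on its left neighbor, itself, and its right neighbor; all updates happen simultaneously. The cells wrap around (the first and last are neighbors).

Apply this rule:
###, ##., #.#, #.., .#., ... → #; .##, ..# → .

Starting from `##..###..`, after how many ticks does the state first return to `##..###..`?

.##..###.
..##..###
#..##..##
##..##..#
###..##..
.###..##.
..###..##
#..###..#
##..###..

9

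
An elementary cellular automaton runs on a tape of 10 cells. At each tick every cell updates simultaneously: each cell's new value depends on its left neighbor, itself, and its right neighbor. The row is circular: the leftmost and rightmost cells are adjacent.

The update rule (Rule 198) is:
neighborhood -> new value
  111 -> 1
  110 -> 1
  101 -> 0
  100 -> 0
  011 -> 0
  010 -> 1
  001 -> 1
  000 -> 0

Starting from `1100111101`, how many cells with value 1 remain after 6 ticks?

1101011100
0101001101
0101010101
0101010101  (fixed point — unchanged through tick 6)
count of 1: 5

5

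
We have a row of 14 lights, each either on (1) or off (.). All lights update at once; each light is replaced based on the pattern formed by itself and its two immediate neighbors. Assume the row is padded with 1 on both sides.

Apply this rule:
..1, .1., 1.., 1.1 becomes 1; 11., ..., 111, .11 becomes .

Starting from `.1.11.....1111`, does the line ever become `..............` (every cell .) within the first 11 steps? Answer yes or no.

no

step 1: 111..1...1....
step 2: ...1111.111..1
step 3: 1.1....1...11.
step 4: .111..111.1..1
step 5: 1...11...1111.
step 6: .1.1..1.1....1
step 7: 1111111111..1.
step 8: ..........1111
step 9: 1........1....
step 10: .1......111..1
step 11: 111....1...11.
step 11 is 111....1...11., still not uniform .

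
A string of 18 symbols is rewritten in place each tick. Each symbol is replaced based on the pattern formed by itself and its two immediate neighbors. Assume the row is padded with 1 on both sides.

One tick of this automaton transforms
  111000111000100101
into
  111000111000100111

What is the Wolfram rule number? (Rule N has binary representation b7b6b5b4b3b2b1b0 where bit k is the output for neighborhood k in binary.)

236

position 0: 111 → 1  (bit 7 = 1)
position 2: 110 → 1  (bit 6 = 1)
position 16: 101 → 1  (bit 5 = 1)
position 3: 100 → 0  (bit 4 = 0)
position 6: 011 → 1  (bit 3 = 1)
position 12: 010 → 1  (bit 2 = 1)
position 5: 001 → 0  (bit 1 = 0)
position 4: 000 → 0  (bit 0 = 0)
bits b7..b0 = 11101100 = 236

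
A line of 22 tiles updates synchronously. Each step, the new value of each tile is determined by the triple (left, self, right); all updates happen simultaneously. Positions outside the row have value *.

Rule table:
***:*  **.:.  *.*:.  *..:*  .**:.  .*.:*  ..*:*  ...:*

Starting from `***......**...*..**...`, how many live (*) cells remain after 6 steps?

12

**.******..******..***
*...****.**.****.**.**
.***.**......**......*
..*....******..******.
*******.****.**.****..
******...**......**.**
count of *: 12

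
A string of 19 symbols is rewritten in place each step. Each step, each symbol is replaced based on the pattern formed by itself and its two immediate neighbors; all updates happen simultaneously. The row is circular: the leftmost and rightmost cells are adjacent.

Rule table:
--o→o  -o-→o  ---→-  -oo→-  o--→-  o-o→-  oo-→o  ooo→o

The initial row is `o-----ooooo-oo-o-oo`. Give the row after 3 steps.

o--o-o-o-oo--o-o-o-

o----o-oooo--o-o--o
o---oo--ooo-oo-o-o-
o--o-o-o-oo--o-o-o-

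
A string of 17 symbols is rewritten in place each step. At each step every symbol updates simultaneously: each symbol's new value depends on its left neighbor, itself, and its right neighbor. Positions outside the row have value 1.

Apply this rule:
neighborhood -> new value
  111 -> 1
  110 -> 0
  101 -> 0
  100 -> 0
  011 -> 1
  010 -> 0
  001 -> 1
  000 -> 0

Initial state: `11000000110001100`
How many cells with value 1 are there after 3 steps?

step 1: 10000001100011001
step 2: 00000011000110011
step 3: 00000110001100111
count of 1: 7

7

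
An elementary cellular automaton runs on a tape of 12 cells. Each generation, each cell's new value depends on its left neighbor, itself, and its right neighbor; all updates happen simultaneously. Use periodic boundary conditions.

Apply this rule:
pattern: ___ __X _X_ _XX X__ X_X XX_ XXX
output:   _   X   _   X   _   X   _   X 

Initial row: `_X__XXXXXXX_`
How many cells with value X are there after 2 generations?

generation 1: X__XXXXXXX__
generation 2: __XXXXXXX__X
count of X: 8

8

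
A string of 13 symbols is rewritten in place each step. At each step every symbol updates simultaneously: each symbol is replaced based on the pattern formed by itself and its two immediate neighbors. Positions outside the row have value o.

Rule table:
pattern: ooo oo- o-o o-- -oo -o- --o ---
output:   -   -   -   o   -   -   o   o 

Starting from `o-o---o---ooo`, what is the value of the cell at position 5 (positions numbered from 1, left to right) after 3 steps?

---ooo-ooo---
ooo-------ooo
---ooooooo---
position 5 holds o

o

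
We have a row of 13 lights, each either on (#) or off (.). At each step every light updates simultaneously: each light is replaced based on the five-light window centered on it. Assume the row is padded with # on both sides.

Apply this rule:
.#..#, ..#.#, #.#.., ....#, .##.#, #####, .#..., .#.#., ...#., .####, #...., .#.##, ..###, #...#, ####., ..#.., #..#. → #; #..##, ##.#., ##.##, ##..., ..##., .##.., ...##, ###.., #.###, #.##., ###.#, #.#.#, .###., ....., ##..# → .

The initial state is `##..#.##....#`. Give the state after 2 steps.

...#...#..#..

#..###...##.#
...#...#..#..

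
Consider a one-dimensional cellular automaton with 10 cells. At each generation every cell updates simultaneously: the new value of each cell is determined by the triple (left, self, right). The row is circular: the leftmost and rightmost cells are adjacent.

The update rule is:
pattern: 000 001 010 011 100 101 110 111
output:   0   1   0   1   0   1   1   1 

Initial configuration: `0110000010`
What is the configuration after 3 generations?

1110010011

1110000100
1110001001
1110010011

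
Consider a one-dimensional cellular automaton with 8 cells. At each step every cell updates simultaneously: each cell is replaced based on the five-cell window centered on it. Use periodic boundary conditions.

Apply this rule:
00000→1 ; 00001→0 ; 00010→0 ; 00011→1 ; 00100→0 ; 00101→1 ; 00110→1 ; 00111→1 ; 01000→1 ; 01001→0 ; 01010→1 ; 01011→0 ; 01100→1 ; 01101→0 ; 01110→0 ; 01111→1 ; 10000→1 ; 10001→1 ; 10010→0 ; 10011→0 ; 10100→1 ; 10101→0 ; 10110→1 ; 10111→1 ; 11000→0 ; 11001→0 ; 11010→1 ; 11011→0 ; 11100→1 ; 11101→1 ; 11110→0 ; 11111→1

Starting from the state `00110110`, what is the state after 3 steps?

11100110
10100100
11100000

11100000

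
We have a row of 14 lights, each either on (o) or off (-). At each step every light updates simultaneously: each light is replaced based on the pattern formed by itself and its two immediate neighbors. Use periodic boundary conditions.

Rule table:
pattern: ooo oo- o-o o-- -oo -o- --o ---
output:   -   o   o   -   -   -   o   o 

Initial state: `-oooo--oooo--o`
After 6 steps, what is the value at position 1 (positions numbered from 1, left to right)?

o---o-o---o-o-
--oo-o--oo-o-o
-o-oo--o-oo-o-
o-o-o-o-o-oo--
-o-o-o-o-o-o-o
o-o-o-o-o-o-o-
position 1 holds o

o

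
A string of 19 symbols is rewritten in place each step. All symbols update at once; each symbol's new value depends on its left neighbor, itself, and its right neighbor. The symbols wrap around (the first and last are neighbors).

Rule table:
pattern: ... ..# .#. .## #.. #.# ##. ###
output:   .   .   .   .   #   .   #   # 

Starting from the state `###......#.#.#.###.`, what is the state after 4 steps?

##..###............

step 1: .###............##.
step 2: ..###............##
step 3: #..###............#
step 4: ##..###............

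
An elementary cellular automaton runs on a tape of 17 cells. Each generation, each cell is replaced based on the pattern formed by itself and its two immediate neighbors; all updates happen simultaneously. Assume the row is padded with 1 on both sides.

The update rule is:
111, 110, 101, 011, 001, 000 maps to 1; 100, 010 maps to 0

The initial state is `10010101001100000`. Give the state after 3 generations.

10101010011101111
11010100111111111
11101001111111111

11101001111111111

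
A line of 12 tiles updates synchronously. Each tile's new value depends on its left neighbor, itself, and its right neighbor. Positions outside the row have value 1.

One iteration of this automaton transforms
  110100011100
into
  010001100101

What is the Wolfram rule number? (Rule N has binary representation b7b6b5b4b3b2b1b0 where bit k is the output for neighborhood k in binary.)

position 0: 111 → 0  (bit 7 = 0)
position 1: 110 → 1  (bit 6 = 1)
position 2: 101 → 0  (bit 5 = 0)
position 4: 100 → 0  (bit 4 = 0)
position 7: 011 → 0  (bit 3 = 0)
position 3: 010 → 0  (bit 2 = 0)
position 6: 001 → 1  (bit 1 = 1)
position 5: 000 → 1  (bit 0 = 1)
bits b7..b0 = 01000011 = 67

67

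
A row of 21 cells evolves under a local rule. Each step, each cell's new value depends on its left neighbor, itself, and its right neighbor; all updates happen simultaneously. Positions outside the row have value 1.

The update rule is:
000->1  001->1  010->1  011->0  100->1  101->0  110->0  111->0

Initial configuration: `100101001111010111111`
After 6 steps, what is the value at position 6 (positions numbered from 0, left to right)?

0

011101110000010000000
000000001111111111111
111111110000000000000
000000001111111111111  (repeats step 2; period 2)
step 6: 000000001111111111111
position 6 holds 0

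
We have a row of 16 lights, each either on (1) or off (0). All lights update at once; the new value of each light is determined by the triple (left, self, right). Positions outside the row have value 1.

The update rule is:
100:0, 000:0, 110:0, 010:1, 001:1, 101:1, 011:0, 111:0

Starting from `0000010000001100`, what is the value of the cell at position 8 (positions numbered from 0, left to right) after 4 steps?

1

step 1: 0000110000010001
step 2: 0001000000110010
step 3: 0011000001000111
step 4: 0100000011001000
position 8 holds 1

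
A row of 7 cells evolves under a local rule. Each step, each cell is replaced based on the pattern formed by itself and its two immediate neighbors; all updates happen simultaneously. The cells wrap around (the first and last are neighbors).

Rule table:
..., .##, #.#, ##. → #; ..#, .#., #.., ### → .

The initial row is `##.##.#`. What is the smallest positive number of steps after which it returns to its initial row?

14

step 1: .######
step 2: ##....#
step 3: .#.##.#
step 4: #.####.
step 5: .##..##
step 6: ###..##
step 7: ..#..#.
step 8: #......
step 9: ..####.
step 10: #.#..#.
step 11: .#....#
step 12: #..##..
step 13: ...##..
step 14: ##.##.#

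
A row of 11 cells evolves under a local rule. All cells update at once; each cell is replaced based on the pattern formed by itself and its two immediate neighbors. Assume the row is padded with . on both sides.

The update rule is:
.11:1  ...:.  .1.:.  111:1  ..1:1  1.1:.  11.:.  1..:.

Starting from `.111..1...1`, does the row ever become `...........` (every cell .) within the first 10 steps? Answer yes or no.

no

111..1...1.
11..1...1..
1..1...1...
..1...1....
.1...1.....
1...1......
...1.......
..1........
.1.........
1..........
step 10 is 1.........., still not uniform .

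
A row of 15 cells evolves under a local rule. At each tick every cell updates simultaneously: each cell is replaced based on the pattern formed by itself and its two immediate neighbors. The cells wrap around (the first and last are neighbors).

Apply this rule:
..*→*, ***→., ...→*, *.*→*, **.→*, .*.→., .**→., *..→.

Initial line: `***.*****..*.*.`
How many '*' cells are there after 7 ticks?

7

..**....*.*.*.*
.*.*.***.*.*.*.
*.*.*..**.*.*..
.*.*..*.**.*..*
*.*..*.*.**..*.
.*..*.*.*.*.*.*
*..*.*.*.*.*.*.
count of *: 7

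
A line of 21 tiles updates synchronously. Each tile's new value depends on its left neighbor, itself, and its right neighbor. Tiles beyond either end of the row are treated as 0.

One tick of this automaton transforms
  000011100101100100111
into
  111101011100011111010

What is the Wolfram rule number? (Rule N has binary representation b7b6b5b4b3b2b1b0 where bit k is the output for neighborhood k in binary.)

151

position 5: 111 → 1  (bit 7 = 1)
position 6: 110 → 0  (bit 6 = 0)
position 10: 101 → 0  (bit 5 = 0)
position 7: 100 → 1  (bit 4 = 1)
position 4: 011 → 0  (bit 3 = 0)
position 9: 010 → 1  (bit 2 = 1)
position 3: 001 → 1  (bit 1 = 1)
position 0: 000 → 1  (bit 0 = 1)
bits b7..b0 = 10010111 = 151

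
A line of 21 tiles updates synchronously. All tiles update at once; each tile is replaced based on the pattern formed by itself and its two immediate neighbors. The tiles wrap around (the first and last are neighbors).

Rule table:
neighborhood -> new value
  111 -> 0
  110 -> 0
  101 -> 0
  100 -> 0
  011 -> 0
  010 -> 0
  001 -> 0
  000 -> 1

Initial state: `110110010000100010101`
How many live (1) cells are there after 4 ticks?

14

000000000110001000000
111111110000100011111
000000000110001000000  (repeats tick 1; period 2)
tick 4: 111111110000100011111
count of 1: 14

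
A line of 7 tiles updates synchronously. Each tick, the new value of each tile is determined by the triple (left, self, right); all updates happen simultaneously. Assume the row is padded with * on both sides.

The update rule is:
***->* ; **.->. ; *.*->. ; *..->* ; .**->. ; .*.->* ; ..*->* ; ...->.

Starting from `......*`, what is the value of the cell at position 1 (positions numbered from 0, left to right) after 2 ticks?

*....*.
.*..**.
position 1 holds *

*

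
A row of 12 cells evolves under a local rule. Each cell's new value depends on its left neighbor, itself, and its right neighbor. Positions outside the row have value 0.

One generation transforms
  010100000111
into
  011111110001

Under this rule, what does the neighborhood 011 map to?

0

At position 9 the neighborhood is 011; the next row has 0 there.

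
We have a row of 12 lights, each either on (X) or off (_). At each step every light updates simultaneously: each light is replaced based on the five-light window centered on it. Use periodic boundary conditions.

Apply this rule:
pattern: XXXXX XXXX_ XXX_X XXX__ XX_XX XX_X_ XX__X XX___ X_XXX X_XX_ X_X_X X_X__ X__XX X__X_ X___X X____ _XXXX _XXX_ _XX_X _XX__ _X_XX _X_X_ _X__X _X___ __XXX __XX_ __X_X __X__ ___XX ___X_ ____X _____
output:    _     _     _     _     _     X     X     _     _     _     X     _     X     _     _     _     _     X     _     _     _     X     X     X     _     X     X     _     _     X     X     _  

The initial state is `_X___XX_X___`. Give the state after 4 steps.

__________X_

step 1: X_X__X_X_X_X
step 2: _X_X_XXXXX__
step 3: XXXX________
step 4: __________X_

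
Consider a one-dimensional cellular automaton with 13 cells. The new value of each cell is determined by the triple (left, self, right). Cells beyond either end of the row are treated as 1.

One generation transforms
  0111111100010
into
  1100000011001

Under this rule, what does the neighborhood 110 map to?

At position 7 the neighborhood is 110; the next row has 0 there.

0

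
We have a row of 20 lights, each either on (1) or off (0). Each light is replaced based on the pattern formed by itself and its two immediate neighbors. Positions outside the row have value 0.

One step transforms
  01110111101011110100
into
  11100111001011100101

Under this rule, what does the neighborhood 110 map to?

At position 3 the neighborhood is 110; the next row has 0 there.

0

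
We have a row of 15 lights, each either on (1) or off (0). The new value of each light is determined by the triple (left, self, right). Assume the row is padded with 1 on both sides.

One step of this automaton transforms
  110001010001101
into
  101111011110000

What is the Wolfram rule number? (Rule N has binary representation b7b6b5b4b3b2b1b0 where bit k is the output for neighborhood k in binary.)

151

position 0: 111 → 1  (bit 7 = 1)
position 1: 110 → 0  (bit 6 = 0)
position 6: 101 → 0  (bit 5 = 0)
position 2: 100 → 1  (bit 4 = 1)
position 11: 011 → 0  (bit 3 = 0)
position 5: 010 → 1  (bit 2 = 1)
position 4: 001 → 1  (bit 1 = 1)
position 3: 000 → 1  (bit 0 = 1)
bits b7..b0 = 10010111 = 151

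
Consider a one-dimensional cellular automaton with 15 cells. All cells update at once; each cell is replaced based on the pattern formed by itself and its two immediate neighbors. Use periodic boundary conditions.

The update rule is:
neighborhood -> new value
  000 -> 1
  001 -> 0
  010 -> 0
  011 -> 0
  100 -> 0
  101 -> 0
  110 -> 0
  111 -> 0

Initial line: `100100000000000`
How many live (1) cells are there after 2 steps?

4

step 1: 000001111111110
step 2: 111100000000000
count of 1: 4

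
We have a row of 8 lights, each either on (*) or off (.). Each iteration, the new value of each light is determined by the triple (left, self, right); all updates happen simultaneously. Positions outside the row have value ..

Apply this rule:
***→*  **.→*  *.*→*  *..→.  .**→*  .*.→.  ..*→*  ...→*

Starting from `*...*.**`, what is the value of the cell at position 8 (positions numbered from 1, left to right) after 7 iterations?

iteration 1: ..**.***
iteration 2: ********
iteration 3: ********  (fixed point — unchanged through iteration 7)
position 8 holds *

*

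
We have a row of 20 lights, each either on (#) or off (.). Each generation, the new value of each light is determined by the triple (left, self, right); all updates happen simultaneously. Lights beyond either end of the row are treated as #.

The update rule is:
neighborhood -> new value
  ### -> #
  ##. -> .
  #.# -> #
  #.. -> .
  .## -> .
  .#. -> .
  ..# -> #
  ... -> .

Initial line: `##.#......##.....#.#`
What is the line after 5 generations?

.....#......#.#.#.#.

#.#......#......#.#.
.#......#......#.#.#
#......#......#.#.#.
......#......#.#.#.#
.....#......#.#.#.#.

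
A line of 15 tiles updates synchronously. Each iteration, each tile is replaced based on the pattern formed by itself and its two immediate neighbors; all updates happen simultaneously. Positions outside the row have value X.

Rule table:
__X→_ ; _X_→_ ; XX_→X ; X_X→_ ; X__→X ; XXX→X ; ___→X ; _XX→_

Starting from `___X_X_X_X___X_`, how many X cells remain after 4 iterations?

XX________XX___
XXXXXXXXX__XXX_
XXXXXXXXXX__XX_
XXXXXXXXXXX__X_
count of X: 12

12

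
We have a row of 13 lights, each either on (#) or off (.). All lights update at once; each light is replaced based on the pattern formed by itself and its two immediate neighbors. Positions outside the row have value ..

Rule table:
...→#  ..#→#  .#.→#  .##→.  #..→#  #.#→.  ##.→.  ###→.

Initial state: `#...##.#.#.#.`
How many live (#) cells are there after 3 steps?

step 1: ####...#.#.##
step 2: ....####.#...
step 3: ####.....####
count of #: 8

8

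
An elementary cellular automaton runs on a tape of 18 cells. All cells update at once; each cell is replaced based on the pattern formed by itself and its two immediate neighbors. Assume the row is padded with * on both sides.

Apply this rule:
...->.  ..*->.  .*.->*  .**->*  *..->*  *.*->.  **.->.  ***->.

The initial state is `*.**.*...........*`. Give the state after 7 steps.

..*..**..........*
*.**.*.*.........*
..*..*.**........*
*.**.*.*.*.......*
..*..*.*.**......*
*.**.*.*.*.*.....*
..*..*.*.*.**....*

..*..*.*.*.**....*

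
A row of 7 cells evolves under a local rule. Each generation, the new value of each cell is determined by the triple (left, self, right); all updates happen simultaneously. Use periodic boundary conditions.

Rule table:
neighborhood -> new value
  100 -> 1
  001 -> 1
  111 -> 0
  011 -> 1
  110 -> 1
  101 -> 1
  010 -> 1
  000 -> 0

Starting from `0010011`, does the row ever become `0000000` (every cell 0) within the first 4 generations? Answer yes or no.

1111111
0000000
all cells are 0 at generation 2

yes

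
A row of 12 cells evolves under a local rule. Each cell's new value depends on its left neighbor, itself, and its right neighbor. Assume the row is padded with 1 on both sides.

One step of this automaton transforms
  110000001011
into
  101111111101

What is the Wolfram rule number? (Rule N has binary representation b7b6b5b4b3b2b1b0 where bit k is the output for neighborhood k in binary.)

position 0: 111 → 1  (bit 7 = 1)
position 1: 110 → 0  (bit 6 = 0)
position 9: 101 → 1  (bit 5 = 1)
position 2: 100 → 1  (bit 4 = 1)
position 10: 011 → 0  (bit 3 = 0)
position 8: 010 → 1  (bit 2 = 1)
position 7: 001 → 1  (bit 1 = 1)
position 3: 000 → 1  (bit 0 = 1)
bits b7..b0 = 10110111 = 183

183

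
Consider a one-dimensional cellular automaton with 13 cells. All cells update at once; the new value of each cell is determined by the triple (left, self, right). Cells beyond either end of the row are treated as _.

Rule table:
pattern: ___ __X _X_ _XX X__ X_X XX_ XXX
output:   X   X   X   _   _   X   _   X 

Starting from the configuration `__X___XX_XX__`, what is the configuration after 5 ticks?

X__XX_XX_XX__

XXX_XX__X___X
_X_X___XX_XXX
XXXX_XX__X_X_
_XX_X___XXXX_
X__XX_XX_XX__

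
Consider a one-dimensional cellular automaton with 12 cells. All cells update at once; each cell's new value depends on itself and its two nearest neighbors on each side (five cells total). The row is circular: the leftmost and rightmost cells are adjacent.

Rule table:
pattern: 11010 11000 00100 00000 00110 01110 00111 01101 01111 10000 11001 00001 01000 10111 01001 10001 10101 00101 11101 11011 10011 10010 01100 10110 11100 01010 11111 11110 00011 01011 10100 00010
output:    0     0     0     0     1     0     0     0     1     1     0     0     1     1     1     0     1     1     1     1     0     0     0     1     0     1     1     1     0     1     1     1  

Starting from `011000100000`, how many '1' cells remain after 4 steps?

7

010001011000
101011110010
111111100011
111111000001
count of 1: 7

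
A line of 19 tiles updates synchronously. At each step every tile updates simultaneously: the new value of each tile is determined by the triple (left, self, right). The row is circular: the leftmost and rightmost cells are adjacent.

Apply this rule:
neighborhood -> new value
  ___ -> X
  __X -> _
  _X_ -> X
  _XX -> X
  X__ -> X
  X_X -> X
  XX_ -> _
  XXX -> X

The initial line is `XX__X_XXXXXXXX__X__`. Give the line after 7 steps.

XXXXXXX_XXXX_XXXXXX

step 1: X_X_XXXXXXXXX_X_XX_
step 2: XXXXXXXXXXXX_XXXX_X
step 3: XXXXXXXXXXX_XXXX_XX
step 4: XXXXXXXXXX_XXXX_XXX
step 5: XXXXXXXXX_XXXX_XXXX
step 6: XXXXXXXX_XXXX_XXXXX
step 7: XXXXXXX_XXXX_XXXXXX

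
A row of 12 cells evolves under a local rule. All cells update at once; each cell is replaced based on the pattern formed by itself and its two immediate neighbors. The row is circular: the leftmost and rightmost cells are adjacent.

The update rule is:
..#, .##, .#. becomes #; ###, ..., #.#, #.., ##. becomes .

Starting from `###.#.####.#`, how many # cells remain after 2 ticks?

5

....#.#....#
...##.#...##
count of #: 5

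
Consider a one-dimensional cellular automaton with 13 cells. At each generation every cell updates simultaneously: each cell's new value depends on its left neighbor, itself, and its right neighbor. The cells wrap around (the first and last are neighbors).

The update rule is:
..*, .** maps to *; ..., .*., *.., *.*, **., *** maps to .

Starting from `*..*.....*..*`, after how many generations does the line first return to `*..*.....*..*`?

..*.....*..**
.*.....*..**.
*.....*..**..
.....*..**..*
....*..**..*.
...*..**..*..
..*..**..*...
.*..**..*....
*..**..*.....
..**..*.....*
.**..*.....*.
**..*.....*..
*..*.....*..*

13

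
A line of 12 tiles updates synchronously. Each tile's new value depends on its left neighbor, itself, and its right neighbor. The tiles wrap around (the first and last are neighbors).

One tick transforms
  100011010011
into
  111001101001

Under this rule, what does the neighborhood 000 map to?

1

At position 2 the neighborhood is 000; the next row has 1 there.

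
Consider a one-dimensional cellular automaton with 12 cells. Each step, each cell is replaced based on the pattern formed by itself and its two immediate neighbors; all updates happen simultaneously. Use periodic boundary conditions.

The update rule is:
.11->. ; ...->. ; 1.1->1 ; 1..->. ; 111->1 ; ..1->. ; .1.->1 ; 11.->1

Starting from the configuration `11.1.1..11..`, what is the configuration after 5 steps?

.....1...1..

.11111...1..
..1111...1..
...111...1..
....11...1..
.....1...1..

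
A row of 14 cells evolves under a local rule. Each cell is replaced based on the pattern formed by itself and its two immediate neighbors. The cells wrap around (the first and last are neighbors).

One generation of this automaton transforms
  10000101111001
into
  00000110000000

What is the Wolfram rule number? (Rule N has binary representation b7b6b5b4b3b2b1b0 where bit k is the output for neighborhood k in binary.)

position 8: 111 → 0  (bit 7 = 0)
position 0: 110 → 0  (bit 6 = 0)
position 6: 101 → 1  (bit 5 = 1)
position 1: 100 → 0  (bit 4 = 0)
position 7: 011 → 0  (bit 3 = 0)
position 5: 010 → 1  (bit 2 = 1)
position 4: 001 → 0  (bit 1 = 0)
position 2: 000 → 0  (bit 0 = 0)
bits b7..b0 = 00100100 = 36

36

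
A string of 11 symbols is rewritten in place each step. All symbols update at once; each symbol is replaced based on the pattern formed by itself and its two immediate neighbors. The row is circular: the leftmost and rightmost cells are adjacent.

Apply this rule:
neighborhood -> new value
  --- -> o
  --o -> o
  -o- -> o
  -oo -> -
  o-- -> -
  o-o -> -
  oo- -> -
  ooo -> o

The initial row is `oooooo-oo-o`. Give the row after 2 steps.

step 1: ooooo------
step 2: -ooo--ooooo

-ooo--ooooo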